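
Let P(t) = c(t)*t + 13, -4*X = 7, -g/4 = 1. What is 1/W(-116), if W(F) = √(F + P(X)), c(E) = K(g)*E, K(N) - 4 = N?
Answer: -I*√103/103 ≈ -0.098533*I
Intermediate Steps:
g = -4 (g = -4*1 = -4)
X = -7/4 (X = -¼*7 = -7/4 ≈ -1.7500)
K(N) = 4 + N
c(E) = 0 (c(E) = (4 - 4)*E = 0*E = 0)
P(t) = 13 (P(t) = 0*t + 13 = 0 + 13 = 13)
W(F) = √(13 + F) (W(F) = √(F + 13) = √(13 + F))
1/W(-116) = 1/(√(13 - 116)) = 1/(√(-103)) = 1/(I*√103) = -I*√103/103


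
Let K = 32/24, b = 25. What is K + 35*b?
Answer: 2629/3 ≈ 876.33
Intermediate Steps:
K = 4/3 (K = 32*(1/24) = 4/3 ≈ 1.3333)
K + 35*b = 4/3 + 35*25 = 4/3 + 875 = 2629/3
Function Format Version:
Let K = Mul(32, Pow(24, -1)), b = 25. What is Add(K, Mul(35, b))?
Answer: Rational(2629, 3) ≈ 876.33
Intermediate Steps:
K = Rational(4, 3) (K = Mul(32, Rational(1, 24)) = Rational(4, 3) ≈ 1.3333)
Add(K, Mul(35, b)) = Add(Rational(4, 3), Mul(35, 25)) = Add(Rational(4, 3), 875) = Rational(2629, 3)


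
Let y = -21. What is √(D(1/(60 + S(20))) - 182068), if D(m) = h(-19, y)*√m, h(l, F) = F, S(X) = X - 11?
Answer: √(-96313972 - 161*√69)/23 ≈ 426.7*I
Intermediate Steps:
S(X) = -11 + X
D(m) = -21*√m
√(D(1/(60 + S(20))) - 182068) = √(-21/√(60 + (-11 + 20)) - 182068) = √(-21/√(60 + 9) - 182068) = √(-21*√69/69 - 182068) = √(-7*√69/23 - 182068) = √(-182068 - 7*√69/23)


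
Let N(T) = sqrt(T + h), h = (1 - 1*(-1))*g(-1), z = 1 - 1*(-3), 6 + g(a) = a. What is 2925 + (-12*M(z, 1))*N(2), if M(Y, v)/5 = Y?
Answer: 2925 - 480*I*sqrt(3) ≈ 2925.0 - 831.38*I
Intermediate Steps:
g(a) = -6 + a
z = 4 (z = 1 + 3 = 4)
h = -14 (h = (1 - 1*(-1))*(-6 - 1) = (1 + 1)*(-7) = 2*(-7) = -14)
M(Y, v) = 5*Y
N(T) = sqrt(-14 + T) (N(T) = sqrt(T - 14) = sqrt(-14 + T))
2925 + (-12*M(z, 1))*N(2) = 2925 + (-60*4)*sqrt(-14 + 2) = 2925 + (-12*20)*sqrt(-12) = 2925 - 480*I*sqrt(3)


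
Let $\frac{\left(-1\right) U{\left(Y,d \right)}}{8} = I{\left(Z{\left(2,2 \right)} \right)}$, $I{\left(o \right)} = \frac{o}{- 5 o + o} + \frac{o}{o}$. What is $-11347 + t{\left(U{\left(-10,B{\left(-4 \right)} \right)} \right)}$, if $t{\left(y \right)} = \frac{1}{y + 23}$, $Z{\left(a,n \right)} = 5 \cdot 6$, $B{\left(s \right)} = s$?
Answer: $- \frac{192898}{17} \approx -11347.0$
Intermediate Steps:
$Z{\left(a,n \right)} = 30$
$I{\left(o \right)} = \frac{3}{4}$ ($I{\left(o \right)} = \frac{o}{\left(-4\right) o} + 1 = o \left(- \frac{1}{4 o}\right) + 1 = - \frac{1}{4} + 1 = \frac{3}{4}$)
$U{\left(Y,d \right)} = -6$ ($U{\left(Y,d \right)} = \left(-8\right) \frac{3}{4} = -6$)
$t{\left(y \right)} = \frac{1}{23 + y}$
$-11347 + t{\left(U{\left(-10,B{\left(-4 \right)} \right)} \right)} = -11347 + \frac{1}{23 - 6} = -11347 + \frac{1}{17} = - \frac{192898}{17}$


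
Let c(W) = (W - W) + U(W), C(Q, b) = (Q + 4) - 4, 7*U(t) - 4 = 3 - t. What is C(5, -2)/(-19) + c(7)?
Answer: -5/19 ≈ -0.26316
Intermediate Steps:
U(t) = 1 - t/7 (U(t) = 4/7 + (3 - t)/7 = 4/7 + (3/7 - t/7) = 1 - t/7)
C(Q, b) = Q (C(Q, b) = (4 + Q) - 4 = Q)
c(W) = 1 - W/7 (c(W) = (W - W) + (1 - W/7) = 0 + (1 - W/7) = 1 - W/7)
C(5, -2)/(-19) + c(7) = 5/(-19) + (1 - ⅐*7) = 5*(-1/19) + (1 - 1) = -5/19 + 0 = -5/19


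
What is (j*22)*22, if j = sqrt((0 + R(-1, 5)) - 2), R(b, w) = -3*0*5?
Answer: 484*I*sqrt(2) ≈ 684.48*I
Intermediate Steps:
R(b, w) = 0 (R(b, w) = 0*5 = 0)
j = I*sqrt(2) (j = sqrt((0 + 0) - 2) = sqrt(0 - 2) = sqrt(-2) = I*sqrt(2) ≈ 1.4142*I)
(j*22)*22 = ((I*sqrt(2))*22)*22 = (22*I*sqrt(2))*22 = 484*I*sqrt(2)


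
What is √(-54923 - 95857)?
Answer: 2*I*√37695 ≈ 388.3*I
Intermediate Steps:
√(-54923 - 95857) = √(-150780) = 2*I*√37695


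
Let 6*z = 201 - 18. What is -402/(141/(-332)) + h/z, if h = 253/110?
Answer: 13569921/14335 ≈ 946.63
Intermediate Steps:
h = 23/10 (h = 253*(1/110) = 23/10 ≈ 2.3000)
z = 61/2 (z = (201 - 18)/6 = (⅙)*183 = 61/2 ≈ 30.500)
-402/(141/(-332)) + h/z = -402/(141/(-332)) + 23/(10*(61/2)) = -402/(141*(-1/332)) + (23/10)*(2/61) = -402/(-141/332) + 23/305 = -402*(-332/141) + 23/305 = 44488/47 + 23/305 = 13569921/14335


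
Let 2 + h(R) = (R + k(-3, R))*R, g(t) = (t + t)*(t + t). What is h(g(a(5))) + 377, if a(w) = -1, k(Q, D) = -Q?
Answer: 403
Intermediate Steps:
g(t) = 4*t² (g(t) = (2*t)*(2*t) = 4*t²)
h(R) = -2 + R*(3 + R) (h(R) = -2 + (R - 1*(-3))*R = -2 + (R + 3)*R = -2 + (3 + R)*R = -2 + R*(3 + R))
h(g(a(5))) + 377 = (-2 + (4*(-1)²)² + 3*(4*(-1)²)) + 377 = (-2 + (4*1)² + 3*(4*1)) + 377 = (-2 + 4² + 3*4) + 377 = (-2 + 16 + 12) + 377 = 26 + 377 = 403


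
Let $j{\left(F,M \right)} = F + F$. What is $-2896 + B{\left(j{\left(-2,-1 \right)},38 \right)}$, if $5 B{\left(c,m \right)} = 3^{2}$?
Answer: $- \frac{14471}{5} \approx -2894.2$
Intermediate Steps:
$j{\left(F,M \right)} = 2 F$
$B{\left(c,m \right)} = \frac{9}{5}$ ($B{\left(c,m \right)} = \frac{3^{2}}{5} = \frac{1}{5} \cdot 9 = \frac{9}{5}$)
$-2896 + B{\left(j{\left(-2,-1 \right)},38 \right)} = -2896 + \frac{9}{5} = - \frac{14471}{5}$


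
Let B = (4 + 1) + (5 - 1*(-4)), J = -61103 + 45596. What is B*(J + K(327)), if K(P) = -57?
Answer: -217896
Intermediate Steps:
J = -15507
B = 14 (B = 5 + (5 + 4) = 5 + 9 = 14)
B*(J + K(327)) = 14*(-15507 - 57) = 14*(-15564) = -217896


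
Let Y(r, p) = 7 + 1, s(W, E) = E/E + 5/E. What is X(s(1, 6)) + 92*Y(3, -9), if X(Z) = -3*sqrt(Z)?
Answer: 736 - sqrt(66)/2 ≈ 731.94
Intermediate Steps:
s(W, E) = 1 + 5/E
Y(r, p) = 8
X(s(1, 6)) + 92*Y(3, -9) = -3*sqrt(6)*sqrt(5 + 6)/6 + 92*8 = -3*sqrt(66)/6 + 736 = -sqrt(66)/2 + 736 = 736 - sqrt(66)/2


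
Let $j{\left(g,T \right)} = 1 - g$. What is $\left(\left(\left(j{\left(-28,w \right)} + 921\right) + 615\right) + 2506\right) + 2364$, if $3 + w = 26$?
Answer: $6435$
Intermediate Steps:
$w = 23$ ($w = -3 + 26 = 23$)
$\left(\left(\left(j{\left(-28,w \right)} + 921\right) + 615\right) + 2506\right) + 2364 = \left(\left(\left(\left(1 - -28\right) + 921\right) + 615\right) + 2506\right) + 2364 = \left(\left(\left(\left(1 + 28\right) + 921\right) + 615\right) + 2506\right) + 2364 = \left(\left(\left(29 + 921\right) + 615\right) + 2506\right) + 2364 = \left(\left(950 + 615\right) + 2506\right) + 2364 = \left(1565 + 2506\right) + 2364 = 4071 + 2364 = 6435$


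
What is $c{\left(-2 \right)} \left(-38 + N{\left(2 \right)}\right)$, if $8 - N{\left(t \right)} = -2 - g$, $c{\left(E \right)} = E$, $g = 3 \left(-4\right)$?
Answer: $80$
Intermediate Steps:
$g = -12$
$N{\left(t \right)} = -2$ ($N{\left(t \right)} = 8 - \left(-2 - -12\right) = 8 - \left(-2 + 12\right) = 8 - 10 = -2$)
$c{\left(-2 \right)} \left(-38 + N{\left(2 \right)}\right) = - 2 \left(-38 - 2\right) = \left(-2\right) \left(-40\right) = 80$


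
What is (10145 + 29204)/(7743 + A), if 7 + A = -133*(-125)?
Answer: 39349/24361 ≈ 1.6152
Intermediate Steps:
A = 16618 (A = -7 - 133*(-125) = -7 + 16625 = 16618)
(10145 + 29204)/(7743 + A) = (10145 + 29204)/(7743 + 16618) = 39349/24361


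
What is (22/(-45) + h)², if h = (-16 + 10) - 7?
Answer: 368449/2025 ≈ 181.95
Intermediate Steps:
h = -13 (h = -6 - 7 = -13)
(22/(-45) + h)² = (22/(-45) - 13)² = (22*(-1/45) - 13)² = (-22/45 - 13)² = (-607/45)² = 368449/2025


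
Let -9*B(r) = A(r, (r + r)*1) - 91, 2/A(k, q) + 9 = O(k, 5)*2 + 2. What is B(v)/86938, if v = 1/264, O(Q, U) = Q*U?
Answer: 83893/719064198 ≈ 0.00011667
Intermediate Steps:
v = 1/264 ≈ 0.0037879
A(k, q) = 2/(-7 + 10*k) (A(k, q) = 2/(-9 + ((k*5)*2 + 2)) = 2/(-9 + ((5*k)*2 + 2)) = 2/(-9 + (10*k + 2)) = 2/(-9 + (2 + 10*k)) = 2/(-7 + 10*k))
B(r) = 91/9 - 2/(9*(-7 + 10*r)) (B(r) = -(2/(-7 + 10*r) - 91)/9 = -(-91 + 2/(-7 + 10*r))/9 = 91/9 - 2/(9*(-7 + 10*r)))
B(v)/86938 = ((-639 + 910*(1/264))/(9*(-7 + 10*(1/264))))/86938 = ((-639 + 455/132)/(9*(-7 + 5/132)))*(1/86938) = ((1/9)*(-83893/132)/(-919/132))*(1/86938) = ((1/9)*(-132/919)*(-83893/132))*(1/86938) = (83893/8271)*(1/86938) = 83893/719064198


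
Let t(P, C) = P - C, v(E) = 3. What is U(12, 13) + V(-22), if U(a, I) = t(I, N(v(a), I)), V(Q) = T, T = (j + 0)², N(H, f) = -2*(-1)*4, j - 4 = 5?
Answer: 86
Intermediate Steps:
j = 9 (j = 4 + 5 = 9)
N(H, f) = 8 (N(H, f) = 2*4 = 8)
T = 81 (T = (9 + 0)² = 9² = 81)
V(Q) = 81
U(a, I) = -8 + I (U(a, I) = I - 1*8 = I - 8 = -8 + I)
U(12, 13) + V(-22) = (-8 + 13) + 81 = 5 + 81 = 86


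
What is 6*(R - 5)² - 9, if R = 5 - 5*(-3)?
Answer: 1341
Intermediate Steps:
R = 20 (R = 5 + 15 = 20)
6*(R - 5)² - 9 = 6*(20 - 5)² - 9 = 6*15² - 9 = 6*225 - 9 = 1350 - 9 = 1341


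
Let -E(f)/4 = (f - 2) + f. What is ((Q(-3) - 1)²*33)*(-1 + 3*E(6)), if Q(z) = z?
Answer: -63888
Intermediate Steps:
E(f) = 8 - 8*f (E(f) = -4*((f - 2) + f) = -4*((-2 + f) + f) = -4*(-2 + 2*f) = 8 - 8*f)
((Q(-3) - 1)²*33)*(-1 + 3*E(6)) = ((-3 - 1)²*33)*(-1 + 3*(8 - 8*6)) = ((-4)²*33)*(-1 + 3*(8 - 48)) = (16*33)*(-1 + 3*(-40)) = 528*(-1 - 120) = 528*(-121) = -63888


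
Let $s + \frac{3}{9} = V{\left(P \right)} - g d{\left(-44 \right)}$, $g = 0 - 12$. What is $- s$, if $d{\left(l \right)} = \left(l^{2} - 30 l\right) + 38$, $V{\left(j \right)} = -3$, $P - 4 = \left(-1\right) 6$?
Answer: $- \frac{118574}{3} \approx -39525.0$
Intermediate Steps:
$P = -2$ ($P = 4 - 6 = -2$)
$g = -12$ ($g = 0 - 12 = -12$)
$d{\left(l \right)} = 38 + l^{2} - 30 l$
$s = \frac{118574}{3}$ ($s = - \frac{1}{3} - \left(3 - 12 \left(38 + \left(-44\right)^{2} - -1320\right)\right) = - \frac{1}{3} - \left(3 - 12 \left(38 + 1936 + 1320\right)\right) = - \frac{1}{3} - \left(3 - 39528\right) = - \frac{1}{3} - -39525 = - \frac{1}{3} + \left(-3 + 39528\right) = - \frac{1}{3} + 39525 = \frac{118574}{3} \approx 39525.0$)
$- s = \left(-1\right) \frac{118574}{3} = - \frac{118574}{3}$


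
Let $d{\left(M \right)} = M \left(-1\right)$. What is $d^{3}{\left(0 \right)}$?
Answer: $0$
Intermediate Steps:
$d{\left(M \right)} = - M$
$d^{3}{\left(0 \right)} = \left(\left(-1\right) 0\right)^{3} = 0^{3} = 0$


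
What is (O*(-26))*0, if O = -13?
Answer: 0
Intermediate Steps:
(O*(-26))*0 = -13*(-26)*0 = 338*0 = 0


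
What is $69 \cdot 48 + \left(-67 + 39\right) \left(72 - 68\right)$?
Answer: $3200$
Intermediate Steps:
$69 \cdot 48 + \left(-67 + 39\right) \left(72 - 68\right) = 3312 - 112 = 3200$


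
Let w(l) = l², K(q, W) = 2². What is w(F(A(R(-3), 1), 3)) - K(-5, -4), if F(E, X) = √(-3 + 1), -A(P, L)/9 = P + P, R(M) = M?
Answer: -6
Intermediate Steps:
K(q, W) = 4
A(P, L) = -18*P (A(P, L) = -9*(P + P) = -18*P)
F(E, X) = I*√2 (F(E, X) = √(-2) = I*√2)
w(F(A(R(-3), 1), 3)) - K(-5, -4) = (I*√2)² - 1*4 = -2 - 4 = -6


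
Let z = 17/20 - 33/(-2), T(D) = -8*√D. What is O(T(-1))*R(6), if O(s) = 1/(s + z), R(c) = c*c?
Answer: 249840/146009 + 115200*I/146009 ≈ 1.7111 + 0.78899*I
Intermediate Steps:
R(c) = c²
z = 347/20 (z = 17*(1/20) - 33*(-½) = 17/20 + 33/2 = 347/20 ≈ 17.350)
O(s) = 1/(347/20 + s) (O(s) = 1/(s + 347/20) = 1/(347/20 + s))
O(T(-1))*R(6) = (20/(347 + 20*(-8*I)))*6² = (20/(347 + 20*(-8*I)))*36 = (20/(347 - 160*I))*36 = (20*((347 + 160*I)/146009))*36 = (20*(347 + 160*I)/146009)*36 = 720*(347 + 160*I)/146009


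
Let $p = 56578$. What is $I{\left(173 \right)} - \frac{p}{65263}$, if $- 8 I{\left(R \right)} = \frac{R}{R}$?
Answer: $- \frac{517887}{522104} \approx -0.99192$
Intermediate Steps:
$I{\left(R \right)} = - \frac{1}{8}$ ($I{\left(R \right)} = - \frac{R \frac{1}{R}}{8} = \left(- \frac{1}{8}\right) 1 = - \frac{1}{8}$)
$I{\left(173 \right)} - \frac{p}{65263} = - \frac{1}{8} - \frac{56578}{65263} = - \frac{517887}{522104}$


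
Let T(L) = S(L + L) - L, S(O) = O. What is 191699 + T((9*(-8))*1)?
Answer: 191627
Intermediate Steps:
T(L) = L (T(L) = (L + L) - L = 2*L - L = L)
191699 + T((9*(-8))*1) = 191699 + (9*(-8))*1 = 191699 - 72*1 = 191699 - 72 = 191627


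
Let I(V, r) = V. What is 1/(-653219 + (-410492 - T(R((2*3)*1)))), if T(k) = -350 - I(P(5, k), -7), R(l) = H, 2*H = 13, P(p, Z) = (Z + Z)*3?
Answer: -1/1063322 ≈ -9.4045e-7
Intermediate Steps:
P(p, Z) = 6*Z (P(p, Z) = (2*Z)*3 = 6*Z)
H = 13/2 (H = (½)*13 = 13/2 ≈ 6.5000)
R(l) = 13/2
T(k) = -350 - 6*k
1/(-653219 + (-410492 - T(R((2*3)*1)))) = 1/(-653219 + (-410492 - (-350 - 6*13/2))) = 1/(-653219 + (-410492 - (-350 - 39))) = 1/(-653219 + (-410492 - 1*(-389))) = 1/(-653219 + (-410492 + 389)) = 1/(-653219 - 410103) = 1/(-1063322) = -1/1063322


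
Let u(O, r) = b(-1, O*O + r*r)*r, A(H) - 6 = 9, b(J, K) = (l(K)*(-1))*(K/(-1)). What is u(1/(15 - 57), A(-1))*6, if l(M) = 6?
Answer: 5953515/49 ≈ 1.2150e+5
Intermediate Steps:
b(J, K) = 6*K (b(J, K) = (6*(-1))*(K/(-1)) = -6*K*(-1) = -(-6)*K = 6*K)
A(H) = 15 (A(H) = 6 + 9 = 15)
u(O, r) = r*(6*O² + 6*r²) (u(O, r) = (6*(O*O + r*r))*r = (6*(O² + r²))*r = (6*O² + 6*r²)*r = r*(6*O² + 6*r²))
u(1/(15 - 57), A(-1))*6 = (6*15*((1/(15 - 57))² + 15²))*6 = (6*15*((1/(-42))² + 225))*6 = (6*15*((-1/42)² + 225))*6 = (6*15*(1/1764 + 225))*6 = (6*15*(396901/1764))*6 = (1984505/98)*6 = 5953515/49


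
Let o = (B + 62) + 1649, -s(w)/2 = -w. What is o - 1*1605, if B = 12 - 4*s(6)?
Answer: 70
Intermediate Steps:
s(w) = 2*w (s(w) = -(-2)*w = 2*w)
B = -36 (B = 12 - 8*6 = 12 - 4*12 = 12 - 48 = -36)
o = 1675 (o = (-36 + 62) + 1649 = 26 + 1649 = 1675)
o - 1*1605 = 1675 - 1*1605 = 1675 - 1605 = 70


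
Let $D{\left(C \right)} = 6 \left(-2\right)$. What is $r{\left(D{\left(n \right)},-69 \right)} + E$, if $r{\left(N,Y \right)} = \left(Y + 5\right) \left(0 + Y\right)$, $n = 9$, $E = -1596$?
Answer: $2820$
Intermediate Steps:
$D{\left(C \right)} = -12$
$r{\left(N,Y \right)} = Y \left(5 + Y\right)$ ($r{\left(N,Y \right)} = \left(5 + Y\right) Y = Y \left(5 + Y\right)$)
$r{\left(D{\left(n \right)},-69 \right)} + E = - 69 \left(5 - 69\right) - 1596 = \left(-69\right) \left(-64\right) - 1596 = 4416 - 1596 = 2820$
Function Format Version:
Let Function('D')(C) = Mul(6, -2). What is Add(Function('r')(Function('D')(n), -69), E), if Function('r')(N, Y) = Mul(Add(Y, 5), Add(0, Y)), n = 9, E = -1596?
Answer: 2820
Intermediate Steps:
Function('D')(C) = -12
Function('r')(N, Y) = Mul(Y, Add(5, Y)) (Function('r')(N, Y) = Mul(Add(5, Y), Y) = Mul(Y, Add(5, Y)))
Add(Function('r')(Function('D')(n), -69), E) = Add(Mul(-69, Add(5, -69)), -1596) = Add(Mul(-69, -64), -1596) = Add(4416, -1596) = 2820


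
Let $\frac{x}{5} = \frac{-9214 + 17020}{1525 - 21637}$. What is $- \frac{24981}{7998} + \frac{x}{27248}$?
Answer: $- \frac{380283176061}{121749949568} \approx -3.1235$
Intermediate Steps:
$x = - \frac{6505}{3352}$ ($x = 5 \frac{-9214 + 17020}{1525 - 21637} = 5 \frac{7806}{-20112} = 5 \cdot 7806 \left(- \frac{1}{20112}\right) = 5 \left(- \frac{1301}{3352}\right) = - \frac{6505}{3352} \approx -1.9406$)
$- \frac{24981}{7998} + \frac{x}{27248} = - \frac{24981}{7998} - \frac{6505}{3352 \cdot 27248} = \left(-24981\right) \frac{1}{7998} - \frac{6505}{91335296} = - \frac{8327}{2666} - \frac{6505}{91335296} = - \frac{380283176061}{121749949568}$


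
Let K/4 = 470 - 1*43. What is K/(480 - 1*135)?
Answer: 1708/345 ≈ 4.9507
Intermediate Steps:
K = 1708 (K = 4*(470 - 1*43) = 4*(470 - 43) = 4*427 = 1708)
K/(480 - 1*135) = 1708/(480 - 1*135) = 1708/(480 - 135) = 1708/345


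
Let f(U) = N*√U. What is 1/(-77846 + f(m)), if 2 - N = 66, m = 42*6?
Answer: -38923/3029483762 + 96*√7/1514741881 ≈ -1.2680e-5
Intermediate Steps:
m = 252
N = -64 (N = 2 - 1*66 = 2 - 66 = -64)
f(U) = -64*√U
1/(-77846 + f(m)) = 1/(-77846 - 384*√7)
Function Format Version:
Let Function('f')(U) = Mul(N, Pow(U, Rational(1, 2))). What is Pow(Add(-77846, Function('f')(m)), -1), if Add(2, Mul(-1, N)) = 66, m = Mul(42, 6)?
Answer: Add(Rational(-38923, 3029483762), Mul(Rational(96, 1514741881), Pow(7, Rational(1, 2)))) ≈ -1.2680e-5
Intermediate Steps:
m = 252
N = -64 (N = Add(2, Mul(-1, 66)) = Add(2, -66) = -64)
Function('f')(U) = Mul(-64, Pow(U, Rational(1, 2)))
Pow(Add(-77846, Function('f')(m)), -1) = Pow(Add(-77846, Mul(-64, Pow(252, Rational(1, 2)))), -1) = Pow(Add(-77846, Mul(-64, Mul(6, Pow(7, Rational(1, 2))))), -1) = Pow(Add(-77846, Mul(-384, Pow(7, Rational(1, 2)))), -1)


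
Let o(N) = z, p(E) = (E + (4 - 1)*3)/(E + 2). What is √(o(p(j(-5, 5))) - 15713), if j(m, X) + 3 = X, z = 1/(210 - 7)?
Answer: I*√647516814/203 ≈ 125.35*I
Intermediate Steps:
z = 1/203 ≈ 0.0049261
j(m, X) = -3 + X
p(E) = (9 + E)/(2 + E) (p(E) = (E + 3*3)/(2 + E) = (E + 9)/(2 + E) = (9 + E)/(2 + E))
o(N) = 1/203
√(o(p(j(-5, 5))) - 15713) = √(1/203 - 15713) = √(-3189738/203) = I*√647516814/203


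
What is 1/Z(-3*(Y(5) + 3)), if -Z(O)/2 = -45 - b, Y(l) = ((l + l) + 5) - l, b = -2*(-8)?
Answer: 1/122 ≈ 0.0081967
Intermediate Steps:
b = 16
Y(l) = 5 + l (Y(l) = (2*l + 5) - l = (5 + 2*l) - l = 5 + l)
Z(O) = 122 (Z(O) = -2*(-45 - 1*16) = -2*(-45 - 16) = -2*(-61) = 122)
1/Z(-3*(Y(5) + 3)) = 1/122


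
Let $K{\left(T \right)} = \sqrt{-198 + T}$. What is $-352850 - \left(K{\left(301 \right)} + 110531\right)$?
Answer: $-463381 - \sqrt{103} \approx -4.6339 \cdot 10^{5}$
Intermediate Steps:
$-352850 - \left(K{\left(301 \right)} + 110531\right) = -352850 - \left(\sqrt{-198 + 301} + 110531\right) = -352850 - \left(\sqrt{103} + 110531\right) = -352850 - \left(110531 + \sqrt{103}\right) = -463381 - \sqrt{103}$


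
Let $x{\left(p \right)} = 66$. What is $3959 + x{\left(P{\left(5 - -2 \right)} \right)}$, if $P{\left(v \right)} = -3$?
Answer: $4025$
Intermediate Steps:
$3959 + x{\left(P{\left(5 - -2 \right)} \right)} = 3959 + 66 = 4025$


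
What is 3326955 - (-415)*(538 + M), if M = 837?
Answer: 3897580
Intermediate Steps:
3326955 - (-415)*(538 + M) = 3326955 - (-415)*(538 + 837) = 3326955 - (-415)*1375 = 3326955 - 1*(-570625) = 3326955 + 570625 = 3897580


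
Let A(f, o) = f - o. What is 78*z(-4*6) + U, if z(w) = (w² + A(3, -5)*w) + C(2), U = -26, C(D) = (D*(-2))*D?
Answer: 29302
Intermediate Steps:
C(D) = -2*D² (C(D) = (-2*D)*D = -2*D²)
z(w) = -8 + w² + 8*w (z(w) = (w² + (3 - 1*(-5))*w) - 2*2² = (w² + (3 + 5)*w) - 2*4 = (w² + 8*w) - 8 = -8 + w² + 8*w)
78*z(-4*6) + U = 78*(-8 + (-4*6)² + 8*(-4*6)) - 26 = 78*(-8 + (-24)² + 8*(-24)) - 26 = 78*(-8 + 576 - 192) - 26 = 78*376 - 26 = 29328 - 26 = 29302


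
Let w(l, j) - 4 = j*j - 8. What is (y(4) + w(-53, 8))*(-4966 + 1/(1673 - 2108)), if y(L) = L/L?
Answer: -131772871/435 ≈ -3.0293e+5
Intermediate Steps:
y(L) = 1
w(l, j) = -4 + j² (w(l, j) = 4 + (j*j - 8) = 4 + (j² - 8) = 4 + (-8 + j²) = -4 + j²)
(y(4) + w(-53, 8))*(-4966 + 1/(1673 - 2108)) = (1 + (-4 + 8²))*(-4966 + 1/(1673 - 2108)) = (1 + (-4 + 64))*(-4966 + 1/(-435)) = (1 + 60)*(-4966 - 1/435) = 61*(-2160211/435) = -131772871/435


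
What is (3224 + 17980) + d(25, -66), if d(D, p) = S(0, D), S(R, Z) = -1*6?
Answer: 21198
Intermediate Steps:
S(R, Z) = -6
d(D, p) = -6
(3224 + 17980) + d(25, -66) = (3224 + 17980) - 6 = 21204 - 6 = 21198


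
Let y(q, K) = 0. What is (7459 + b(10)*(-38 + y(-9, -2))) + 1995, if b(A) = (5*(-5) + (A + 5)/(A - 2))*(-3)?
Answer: 27271/4 ≈ 6817.8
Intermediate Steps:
b(A) = 75 - 3*(5 + A)/(-2 + A) (b(A) = (-25 + (5 + A)/(-2 + A))*(-3) = 75 - 3*(5 + A)/(-2 + A))
(7459 + b(10)*(-38 + y(-9, -2))) + 1995 = (7459 + (3*(-55 + 24*10)/(-2 + 10))*(-38 + 0)) + 1995 = (7459 + (3*(-55 + 240)/8)*(-38)) + 1995 = (7459 + (3*(⅛)*185)*(-38)) + 1995 = (7459 + (555/8)*(-38)) + 1995 = (7459 - 10545/4) + 1995 = 19291/4 + 1995 = 27271/4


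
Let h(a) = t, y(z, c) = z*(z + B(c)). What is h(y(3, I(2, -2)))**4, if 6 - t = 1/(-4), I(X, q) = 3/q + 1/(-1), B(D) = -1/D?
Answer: 390625/256 ≈ 1525.9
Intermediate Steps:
I(X, q) = -1 + 3/q (I(X, q) = 3/q + 1*(-1) = 3/q - 1 = -1 + 3/q)
t = 25/4 (t = 6 - 1/(-4) = 6 - 1*(-1/4) = 6 + 1/4 = 25/4 ≈ 6.2500)
y(z, c) = z*(z - 1/c)
h(a) = 25/4
h(y(3, I(2, -2)))**4 = (25/4)**4 = 390625/256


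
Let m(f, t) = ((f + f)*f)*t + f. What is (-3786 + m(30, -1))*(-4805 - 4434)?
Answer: 51331884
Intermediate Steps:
m(f, t) = f + 2*t*f**2 (m(f, t) = ((2*f)*f)*t + f = (2*f**2)*t + f = 2*t*f**2 + f = f + 2*t*f**2)
(-3786 + m(30, -1))*(-4805 - 4434) = (-3786 + 30*(1 + 2*30*(-1)))*(-4805 - 4434) = (-3786 + 30*(1 - 60))*(-9239) = (-3786 + 30*(-59))*(-9239) = (-3786 - 1770)*(-9239) = -5556*(-9239) = 51331884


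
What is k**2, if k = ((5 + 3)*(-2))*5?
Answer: 6400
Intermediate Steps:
k = -80 (k = (8*(-2))*5 = -16*5 = -80)
k**2 = (-80)**2 = 6400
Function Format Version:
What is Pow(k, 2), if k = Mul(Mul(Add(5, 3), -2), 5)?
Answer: 6400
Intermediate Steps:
k = -80 (k = Mul(Mul(8, -2), 5) = Mul(-16, 5) = -80)
Pow(k, 2) = Pow(-80, 2) = 6400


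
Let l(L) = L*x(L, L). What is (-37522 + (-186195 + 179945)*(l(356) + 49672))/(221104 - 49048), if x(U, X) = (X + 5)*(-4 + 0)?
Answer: 483735413/28676 ≈ 16869.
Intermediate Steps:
x(U, X) = -20 - 4*X (x(U, X) = (5 + X)*(-4) = -20 - 4*X)
l(L) = L*(-20 - 4*L)
(-37522 + (-186195 + 179945)*(l(356) + 49672))/(221104 - 49048) = (-37522 + (-186195 + 179945)*(-4*356*(5 + 356) + 49672))/(221104 - 49048) = (-37522 - 6250*(-4*356*361 + 49672))/172056 = (-37522 - 6250*(-514064 + 49672))*(1/172056) = (-37522 - 6250*(-464392))*(1/172056) = (-37522 + 2902450000)*(1/172056) = 2902412478*(1/172056) = 483735413/28676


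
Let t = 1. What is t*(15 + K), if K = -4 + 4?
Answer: 15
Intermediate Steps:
K = 0
t*(15 + K) = 1*(15 + 0) = 1*15 = 15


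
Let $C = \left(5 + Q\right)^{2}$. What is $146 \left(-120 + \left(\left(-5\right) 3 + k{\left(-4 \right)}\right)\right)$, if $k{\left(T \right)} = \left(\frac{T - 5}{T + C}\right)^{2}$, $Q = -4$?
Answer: $-18396$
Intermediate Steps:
$C = 1$ ($C = \left(5 - 4\right)^{2} = 1^{2} = 1$)
$k{\left(T \right)} = \frac{\left(-5 + T\right)^{2}}{\left(1 + T\right)^{2}}$ ($k{\left(T \right)} = \left(\frac{T - 5}{T + 1}\right)^{2} = \left(\frac{-5 + T}{1 + T}\right)^{2} = \frac{\left(-5 + T\right)^{2}}{\left(1 + T\right)^{2}}$)
$146 \left(-120 + \left(\left(-5\right) 3 + k{\left(-4 \right)}\right)\right) = 146 \left(-120 - \left(15 - \frac{\left(-5 - 4\right)^{2}}{\left(1 - 4\right)^{2}}\right)\right) = 146 \left(-120 - \left(15 - \frac{\left(-9\right)^{2}}{9}\right)\right) = 146 \left(-120 + \left(-15 + \frac{1}{9} \cdot 81\right)\right) = 146 \left(-120 + \left(-15 + 9\right)\right) = 146 \left(-120 - 6\right) = 146 \left(-126\right) = -18396$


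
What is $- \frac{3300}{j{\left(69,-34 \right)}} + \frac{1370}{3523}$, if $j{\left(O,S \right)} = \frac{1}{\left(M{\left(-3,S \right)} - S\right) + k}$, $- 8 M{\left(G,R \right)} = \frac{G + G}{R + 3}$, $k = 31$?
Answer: $- \frac{23417426605}{109213} \approx -2.1442 \cdot 10^{5}$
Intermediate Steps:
$M{\left(G,R \right)} = - \frac{G}{4 \left(3 + R\right)}$ ($M{\left(G,R \right)} = - \frac{\left(G + G\right) \frac{1}{R + 3}}{8} = - \frac{2 G \frac{1}{3 + R}}{8} = - \frac{G}{4 \left(3 + R\right)}$)
$j{\left(O,S \right)} = \frac{1}{31 - S + \frac{3}{12 + 4 S}}$ ($j{\left(O,S \right)} = \frac{1}{\left(\left(-1\right) \left(-3\right) \frac{1}{12 + 4 S} - S\right) + 31} = \frac{1}{\left(\frac{3}{12 + 4 S} - S\right) + 31} = \frac{1}{\left(- S + \frac{3}{12 + 4 S}\right) + 31} = \frac{1}{31 - S + \frac{3}{12 + 4 S}}$)
$- \frac{3300}{j{\left(69,-34 \right)}} + \frac{1370}{3523} = - \frac{3300}{4 \frac{1}{3 + 4 \left(3 - 34\right) \left(31 - -34\right)} \left(3 - 34\right)} + \frac{1370}{3523} = - \frac{3300}{4 \frac{1}{3 + 4 \left(-31\right) \left(31 + 34\right)} \left(-31\right)} + 1370 \cdot \frac{1}{3523} = - \frac{3300}{4 \frac{1}{3 + 4 \left(-31\right) 65} \left(-31\right)} + \frac{1370}{3523} = - \frac{3300}{4 \frac{1}{3 - 8060} \left(-31\right)} + \frac{1370}{3523} = - \frac{3300}{4 \frac{1}{-8057} \left(-31\right)} + \frac{1370}{3523} = - \frac{3300}{4 \left(- \frac{1}{8057}\right) \left(-31\right)} + \frac{1370}{3523} = - \frac{3300}{\frac{124}{8057}} + \frac{1370}{3523} = \left(-3300\right) \frac{8057}{124} + \frac{1370}{3523} = - \frac{6647025}{31} + \frac{1370}{3523} = - \frac{23417426605}{109213}$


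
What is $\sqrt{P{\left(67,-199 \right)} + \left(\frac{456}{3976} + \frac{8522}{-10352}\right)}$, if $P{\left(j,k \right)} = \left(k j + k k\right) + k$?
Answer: $\frac{\sqrt{43127460848855194}}{1286236} \approx 161.46$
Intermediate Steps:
$P{\left(j,k \right)} = k + k^{2} + j k$ ($P{\left(j,k \right)} = \left(j k + k^{2}\right) + k = \left(k^{2} + j k\right) + k = k + k^{2} + j k$)
$\sqrt{P{\left(67,-199 \right)} + \left(\frac{456}{3976} + \frac{8522}{-10352}\right)} = \sqrt{- 199 \left(1 + 67 - 199\right) + \left(\frac{456}{3976} + \frac{8522}{-10352}\right)} = \sqrt{\left(-199\right) \left(-131\right) + \left(456 \cdot \frac{1}{3976} + 8522 \left(- \frac{1}{10352}\right)\right)} = \sqrt{26069 + \left(\frac{57}{497} - \frac{4261}{5176}\right)} = \sqrt{26069 - \frac{1822685}{2572472}} = \sqrt{\frac{67059949883}{2572472}} = \frac{\sqrt{43127460848855194}}{1286236}$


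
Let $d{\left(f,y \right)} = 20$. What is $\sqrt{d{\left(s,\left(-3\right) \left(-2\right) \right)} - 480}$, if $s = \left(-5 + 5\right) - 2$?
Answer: $2 i \sqrt{115} \approx 21.448 i$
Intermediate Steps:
$s = -2$ ($s = 0 - 2 = -2$)
$\sqrt{d{\left(s,\left(-3\right) \left(-2\right) \right)} - 480} = \sqrt{20 - 480} = \sqrt{-460} = 2 i \sqrt{115}$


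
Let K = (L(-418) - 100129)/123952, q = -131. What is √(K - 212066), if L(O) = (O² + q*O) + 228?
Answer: I*√203636675569497/30988 ≈ 460.5*I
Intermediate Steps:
L(O) = 228 + O² - 131*O (L(O) = (O² - 131*O) + 228 = 228 + O² - 131*O)
K = 129581/123952 (K = ((228 + (-418)² - 131*(-418)) - 100129)/123952 = ((228 + 174724 + 54758) - 100129)*(1/123952) = (229710 - 100129)*(1/123952) = 129581*(1/123952) = 129581/123952 ≈ 1.0454)
√(K - 212066) = √(129581/123952 - 212066) = √(-26285875251/123952) = I*√203636675569497/30988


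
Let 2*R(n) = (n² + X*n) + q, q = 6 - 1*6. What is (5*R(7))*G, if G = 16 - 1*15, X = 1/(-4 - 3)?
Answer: 120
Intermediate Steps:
X = -⅐ (X = 1/(-7) = -⅐ ≈ -0.14286)
G = 1 (G = 16 - 15 = 1)
q = 0 (q = 6 - 6 = 0)
R(n) = n²/2 - n/14 (R(n) = ((n² - n/7) + 0)/2 = (n² - n/7)/2 = n²/2 - n/14)
(5*R(7))*G = (5*((1/14)*7*(-1 + 7*7)))*1 = (5*((1/14)*7*(-1 + 49)))*1 = (5*((1/14)*7*48))*1 = (5*24)*1 = 120*1 = 120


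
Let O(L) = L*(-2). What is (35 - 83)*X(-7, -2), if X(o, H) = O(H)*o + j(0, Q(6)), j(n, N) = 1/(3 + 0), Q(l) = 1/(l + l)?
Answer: 1328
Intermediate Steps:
O(L) = -2*L
Q(l) = 1/(2*l)
j(n, N) = 1/3
X(o, H) = 1/3 - 2*H*o (X(o, H) = (-2*H)*o + 1/3 = -2*H*o + 1/3 = 1/3 - 2*H*o)
(35 - 83)*X(-7, -2) = (35 - 83)*(1/3 - 2*(-2)*(-7)) = -48*(1/3 - 28) = -48*(-83/3) = 1328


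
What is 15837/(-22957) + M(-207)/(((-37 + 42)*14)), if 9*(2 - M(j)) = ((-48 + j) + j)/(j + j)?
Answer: -132337897/199588158 ≈ -0.66305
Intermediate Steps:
M(j) = 2 - (-48 + 2*j)/(18*j) (M(j) = 2 - ((-48 + j) + j)/(9*(j + j)) = 2 - (-48 + 2*j)/(9*(2*j)) = 2 - (-48 + 2*j)*1/(2*j)/9 = 2 - (-48 + 2*j)/(18*j))
15837/(-22957) + M(-207)/(((-37 + 42)*14)) = 15837/(-22957) + ((⅑)*(24 + 17*(-207))/(-207))/(((-37 + 42)*14)) = 15837*(-1/22957) + ((⅑)*(-1/207)*(24 - 3519))/((5*14)) = -15837/22957 + ((⅑)*(-1/207)*(-3495))/70 = -15837/22957 + (1165/621)*(1/70) = -15837/22957 + 233/8694 = -132337897/199588158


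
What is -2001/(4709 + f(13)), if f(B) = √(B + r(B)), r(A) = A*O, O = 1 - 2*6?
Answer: -9422709/22174811 + 2001*I*√130/22174811 ≈ -0.42493 + 0.0010289*I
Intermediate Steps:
O = -11 (O = 1 - 12 = -11)
r(A) = -11*A (r(A) = A*(-11) = -11*A)
f(B) = √10*√(-B) (f(B) = √(B - 11*B) = √(-10*B) = √10*√(-B))
-2001/(4709 + f(13)) = -2001/(4709 + √10*√(-1*13)) = -2001/(4709 + √10*√(-13)) = -2001/(4709 + √10*(I*√13)) = -2001/(4709 + I*√130)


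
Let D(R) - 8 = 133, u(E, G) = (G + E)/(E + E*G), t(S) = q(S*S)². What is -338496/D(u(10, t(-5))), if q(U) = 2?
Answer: -112832/47 ≈ -2400.7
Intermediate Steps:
t(S) = 4 (t(S) = 2² = 4)
u(E, G) = (E + G)/(E + E*G)
D(R) = 141 (D(R) = 8 + 133 = 141)
-338496/D(u(10, t(-5))) = -338496/141 = -338496*1/141 = -112832/47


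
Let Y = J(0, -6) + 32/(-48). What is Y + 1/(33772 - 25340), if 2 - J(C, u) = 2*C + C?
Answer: 33731/25296 ≈ 1.3335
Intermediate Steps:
J(C, u) = 2 - 3*C (J(C, u) = 2 - (2*C + C) = 2 - 3*C)
Y = 4/3 (Y = (2 - 3*0) + 32/(-48) = (2 + 0) + 32*(-1/48) = 2 - ⅔ = 4/3 ≈ 1.3333)
Y + 1/(33772 - 25340) = 4/3 + 1/(33772 - 25340) = 4/3 + 1/8432 = 33731/25296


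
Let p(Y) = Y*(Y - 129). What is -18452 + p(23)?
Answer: -20890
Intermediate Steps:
p(Y) = Y*(-129 + Y)
-18452 + p(23) = -18452 + 23*(-129 + 23) = -18452 + 23*(-106) = -18452 - 2438 = -20890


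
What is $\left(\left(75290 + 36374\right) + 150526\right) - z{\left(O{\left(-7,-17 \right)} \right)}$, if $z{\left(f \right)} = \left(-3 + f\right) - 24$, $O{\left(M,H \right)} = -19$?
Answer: $262236$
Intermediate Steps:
$z{\left(f \right)} = -27 + f$
$\left(\left(75290 + 36374\right) + 150526\right) - z{\left(O{\left(-7,-17 \right)} \right)} = \left(\left(75290 + 36374\right) + 150526\right) - \left(-27 - 19\right) = \left(111664 + 150526\right) - -46 = 262190 + 46 = 262236$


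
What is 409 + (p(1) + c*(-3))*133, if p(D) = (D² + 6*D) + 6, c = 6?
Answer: -256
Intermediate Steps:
p(D) = 6 + D² + 6*D
409 + (p(1) + c*(-3))*133 = 409 + ((6 + 1² + 6*1) + 6*(-3))*133 = 409 + ((6 + 1 + 6) - 18)*133 = 409 + (13 - 18)*133 = 409 - 5*133 = 409 - 665 = -256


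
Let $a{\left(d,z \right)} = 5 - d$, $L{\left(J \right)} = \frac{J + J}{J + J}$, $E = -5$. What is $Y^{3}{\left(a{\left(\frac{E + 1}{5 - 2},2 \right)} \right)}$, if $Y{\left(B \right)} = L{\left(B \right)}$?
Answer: $1$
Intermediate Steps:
$L{\left(J \right)} = 1$ ($L{\left(J \right)} = \frac{2 J}{2 J} = 2 J \frac{1}{2 J} = 1$)
$Y{\left(B \right)} = 1$
$Y^{3}{\left(a{\left(\frac{E + 1}{5 - 2},2 \right)} \right)} = 1^{3} = 1$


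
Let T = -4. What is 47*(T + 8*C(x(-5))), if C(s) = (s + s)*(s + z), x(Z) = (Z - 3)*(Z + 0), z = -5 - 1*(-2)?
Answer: 1112772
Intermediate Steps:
z = -3 (z = -5 + 2 = -3)
x(Z) = Z*(-3 + Z) (x(Z) = (-3 + Z)*Z = Z*(-3 + Z))
C(s) = 2*s*(-3 + s) (C(s) = (s + s)*(s - 3) = (2*s)*(-3 + s) = 2*s*(-3 + s))
47*(T + 8*C(x(-5))) = 47*(-4 + 8*(2*(-5*(-3 - 5))*(-3 - 5*(-3 - 5)))) = 47*(-4 + 8*(2*(-5*(-8))*(-3 - 5*(-8)))) = 47*(-4 + 8*(2*40*(-3 + 40))) = 47*(-4 + 8*(2*40*37)) = 47*(-4 + 8*2960) = 47*(-4 + 23680) = 47*23676 = 1112772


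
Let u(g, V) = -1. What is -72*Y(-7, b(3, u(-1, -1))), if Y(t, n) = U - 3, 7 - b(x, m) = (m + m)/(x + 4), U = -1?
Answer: 288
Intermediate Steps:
b(x, m) = 7 - 2*m/(4 + x) (b(x, m) = 7 - (m + m)/(x + 4) = 7 - 2*m/(4 + x))
Y(t, n) = -4 (Y(t, n) = -1 - 3 = -4)
-72*Y(-7, b(3, u(-1, -1))) = -72*(-4) = 288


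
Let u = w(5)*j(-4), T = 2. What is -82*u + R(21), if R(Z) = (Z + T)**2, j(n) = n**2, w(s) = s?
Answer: -6031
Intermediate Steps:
R(Z) = (2 + Z)**2 (R(Z) = (Z + 2)**2 = (2 + Z)**2)
u = 80 (u = 5*(-4)**2 = 5*16 = 80)
-82*u + R(21) = -82*80 + (2 + 21)**2 = -6560 + 23**2 = -6560 + 529 = -6031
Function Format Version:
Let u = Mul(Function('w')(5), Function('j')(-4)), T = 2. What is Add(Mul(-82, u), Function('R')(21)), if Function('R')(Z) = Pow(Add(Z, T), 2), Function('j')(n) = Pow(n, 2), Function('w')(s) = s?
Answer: -6031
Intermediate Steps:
Function('R')(Z) = Pow(Add(2, Z), 2) (Function('R')(Z) = Pow(Add(Z, 2), 2) = Pow(Add(2, Z), 2))
u = 80 (u = Mul(5, Pow(-4, 2)) = Mul(5, 16) = 80)
Add(Mul(-82, u), Function('R')(21)) = Add(Mul(-82, 80), Pow(Add(2, 21), 2)) = Add(-6560, Pow(23, 2)) = Add(-6560, 529) = -6031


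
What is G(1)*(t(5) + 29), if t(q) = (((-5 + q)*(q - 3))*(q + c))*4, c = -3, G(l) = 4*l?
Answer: 116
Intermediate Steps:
t(q) = 4*(-3 + q)²*(-5 + q) (t(q) = (((-5 + q)*(q - 3))*(q - 3))*4 = (((-5 + q)*(-3 + q))*(-3 + q))*4 = ((-3 + q)²*(-5 + q))*4 = 4*(-3 + q)²*(-5 + q))
G(1)*(t(5) + 29) = (4*1)*((-180 - 44*5² + 4*5³ + 156*5) + 29) = 4*((-180 - 44*25 + 4*125 + 780) + 29) = 4*((-180 - 1100 + 500 + 780) + 29) = 4*(0 + 29) = 4*29 = 116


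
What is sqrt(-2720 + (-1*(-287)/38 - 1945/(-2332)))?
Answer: I*sqrt(1330859047551)/22154 ≈ 52.073*I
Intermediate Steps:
sqrt(-2720 + (-1*(-287)/38 - 1945/(-2332))) = sqrt(-2720 + (287*(1/38) - 1945*(-1/2332))) = sqrt(-2720 + (287/38 + 1945/2332)) = sqrt(-2720 + 371597/44308) = sqrt(-120146163/44308) = I*sqrt(1330859047551)/22154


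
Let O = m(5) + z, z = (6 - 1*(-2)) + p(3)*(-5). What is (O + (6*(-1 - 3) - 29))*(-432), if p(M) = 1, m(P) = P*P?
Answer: 10800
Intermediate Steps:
m(P) = P²
z = 3 (z = (6 - 1*(-2)) + 1*(-5) = (6 + 2) - 5 = 8 - 5 = 3)
O = 28 (O = 5² + 3 = 25 + 3 = 28)
(O + (6*(-1 - 3) - 29))*(-432) = (28 + (6*(-1 - 3) - 29))*(-432) = (28 + (6*(-4) - 29))*(-432) = (28 + (-24 - 29))*(-432) = (28 - 53)*(-432) = -25*(-432) = 10800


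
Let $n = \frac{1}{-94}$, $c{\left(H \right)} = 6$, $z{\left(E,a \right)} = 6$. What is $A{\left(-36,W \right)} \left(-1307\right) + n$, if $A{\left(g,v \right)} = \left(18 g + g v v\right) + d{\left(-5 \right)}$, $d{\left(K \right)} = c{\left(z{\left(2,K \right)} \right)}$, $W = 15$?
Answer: $\frac{1074024635}{94} \approx 1.1426 \cdot 10^{7}$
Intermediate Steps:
$d{\left(K \right)} = 6$
$n = - \frac{1}{94} \approx -0.010638$
$A{\left(g,v \right)} = 6 + 18 g + g v^{2}$ ($A{\left(g,v \right)} = \left(18 g + g v v\right) + 6 = \left(18 g + g v^{2}\right) + 6 = 6 + 18 g + g v^{2}$)
$A{\left(-36,W \right)} \left(-1307\right) + n = \left(6 + 18 \left(-36\right) - 36 \cdot 15^{2}\right) \left(-1307\right) - \frac{1}{94} = \left(6 - 648 - 8100\right) \left(-1307\right) - \frac{1}{94} = \left(-8742\right) \left(-1307\right) - \frac{1}{94} = 11425794 - \frac{1}{94} = \frac{1074024635}{94}$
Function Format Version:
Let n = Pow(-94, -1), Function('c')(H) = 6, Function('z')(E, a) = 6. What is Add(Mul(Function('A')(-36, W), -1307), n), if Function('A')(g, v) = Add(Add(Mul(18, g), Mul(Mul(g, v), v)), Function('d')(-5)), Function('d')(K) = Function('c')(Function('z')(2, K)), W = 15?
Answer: Rational(1074024635, 94) ≈ 1.1426e+7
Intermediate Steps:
Function('d')(K) = 6
n = Rational(-1, 94) ≈ -0.010638
Function('A')(g, v) = Add(6, Mul(18, g), Mul(g, Pow(v, 2))) (Function('A')(g, v) = Add(Add(Mul(18, g), Mul(Mul(g, v), v)), 6) = Add(Add(Mul(18, g), Mul(g, Pow(v, 2))), 6) = Add(6, Mul(18, g), Mul(g, Pow(v, 2))))
Add(Mul(Function('A')(-36, W), -1307), n) = Add(Mul(Add(6, Mul(18, -36), Mul(-36, Pow(15, 2))), -1307), Rational(-1, 94)) = Add(Mul(Add(6, -648, Mul(-36, 225)), -1307), Rational(-1, 94)) = Add(Mul(Add(6, -648, -8100), -1307), Rational(-1, 94)) = Add(Mul(-8742, -1307), Rational(-1, 94)) = Add(11425794, Rational(-1, 94)) = Rational(1074024635, 94)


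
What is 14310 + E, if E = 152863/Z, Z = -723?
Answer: 10193267/723 ≈ 14099.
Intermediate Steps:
E = -152863/723 (E = 152863/(-723) = 152863*(-1/723) = -152863/723 ≈ -211.43)
14310 + E = 14310 - 152863/723 = 10193267/723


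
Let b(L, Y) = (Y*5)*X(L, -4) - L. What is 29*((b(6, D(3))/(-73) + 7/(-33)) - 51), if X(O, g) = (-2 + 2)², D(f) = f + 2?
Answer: -3571988/2409 ≈ -1482.8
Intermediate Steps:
D(f) = 2 + f
X(O, g) = 0 (X(O, g) = 0² = 0)
b(L, Y) = -L (b(L, Y) = (Y*5)*0 - L = (5*Y)*0 - L = 0 - L = -L)
29*((b(6, D(3))/(-73) + 7/(-33)) - 51) = 29*((-1*6/(-73) + 7/(-33)) - 51) = 29*((-6*(-1/73) + 7*(-1/33)) - 51) = 29*((6/73 - 7/33) - 51) = 29*(-313/2409 - 51) = 29*(-123172/2409) = -3571988/2409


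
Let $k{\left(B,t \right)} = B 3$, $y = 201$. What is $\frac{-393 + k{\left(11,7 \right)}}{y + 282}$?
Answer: $- \frac{120}{161} \approx -0.74534$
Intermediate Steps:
$k{\left(B,t \right)} = 3 B$
$\frac{-393 + k{\left(11,7 \right)}}{y + 282} = \frac{-393 + 3 \cdot 11}{201 + 282} = \frac{-393 + 33}{483} = \left(-360\right) \frac{1}{483} = - \frac{120}{161}$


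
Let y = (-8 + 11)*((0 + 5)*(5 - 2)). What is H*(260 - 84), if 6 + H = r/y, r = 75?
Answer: -2288/3 ≈ -762.67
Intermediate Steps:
y = 45 (y = 3*(5*3) = 3*15 = 45)
H = -13/3 (H = -6 + 75/45 = -6 + 75*(1/45) = -6 + 5/3 = -13/3 ≈ -4.3333)
H*(260 - 84) = -13*(260 - 84)/3 = -13/3*176 = -2288/3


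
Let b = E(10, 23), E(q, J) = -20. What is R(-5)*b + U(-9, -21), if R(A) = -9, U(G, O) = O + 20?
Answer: 179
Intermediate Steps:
U(G, O) = 20 + O
b = -20
R(-5)*b + U(-9, -21) = -9*(-20) + (20 - 21) = 180 - 1 = 179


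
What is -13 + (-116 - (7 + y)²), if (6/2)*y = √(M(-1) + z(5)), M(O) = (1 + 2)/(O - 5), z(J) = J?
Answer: -357/2 - 7*√2 ≈ -188.40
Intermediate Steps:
M(O) = 3/(-5 + O)
y = √2/2 (y = √(3/(-5 - 1) + 5)/3 = √(3/(-6) + 5)/3 = √(3*(-⅙) + 5)/3 = √(-½ + 5)/3 = √(9/2)/3 = (3*√2/2)/3 = √2/2 ≈ 0.70711)
-13 + (-116 - (7 + y)²) = -13 + (-116 - (7 + √2/2)²) = -129 - (7 + √2/2)²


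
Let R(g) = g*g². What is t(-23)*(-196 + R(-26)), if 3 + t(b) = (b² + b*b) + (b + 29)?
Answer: -18856092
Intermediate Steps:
t(b) = 26 + b + 2*b² (t(b) = -3 + ((b² + b*b) + (b + 29)) = -3 + ((b² + b²) + (29 + b)) = -3 + (2*b² + (29 + b)) = -3 + (29 + b + 2*b²) = 26 + b + 2*b²)
R(g) = g³
t(-23)*(-196 + R(-26)) = (26 - 23 + 2*(-23)²)*(-196 + (-26)³) = (26 - 23 + 2*529)*(-196 - 17576) = (26 - 23 + 1058)*(-17772) = 1061*(-17772) = -18856092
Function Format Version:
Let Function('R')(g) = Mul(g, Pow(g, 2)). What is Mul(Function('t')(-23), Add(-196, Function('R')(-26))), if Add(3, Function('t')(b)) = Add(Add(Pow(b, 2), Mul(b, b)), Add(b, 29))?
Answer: -18856092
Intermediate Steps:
Function('t')(b) = Add(26, b, Mul(2, Pow(b, 2))) (Function('t')(b) = Add(-3, Add(Add(Pow(b, 2), Mul(b, b)), Add(b, 29))) = Add(-3, Add(Add(Pow(b, 2), Pow(b, 2)), Add(29, b))) = Add(-3, Add(Mul(2, Pow(b, 2)), Add(29, b))) = Add(-3, Add(29, b, Mul(2, Pow(b, 2)))) = Add(26, b, Mul(2, Pow(b, 2))))
Function('R')(g) = Pow(g, 3)
Mul(Function('t')(-23), Add(-196, Function('R')(-26))) = Mul(Add(26, -23, Mul(2, Pow(-23, 2))), Add(-196, Pow(-26, 3))) = Mul(Add(26, -23, Mul(2, 529)), Add(-196, -17576)) = Mul(Add(26, -23, 1058), -17772) = Mul(1061, -17772) = -18856092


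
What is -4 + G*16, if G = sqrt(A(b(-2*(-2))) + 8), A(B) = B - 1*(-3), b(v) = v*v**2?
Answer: -4 + 80*sqrt(3) ≈ 134.56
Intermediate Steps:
b(v) = v**3
A(B) = 3 + B (A(B) = B + 3 = 3 + B)
G = 5*sqrt(3) (G = sqrt((3 + (-2*(-2))**3) + 8) = sqrt((3 + (-1*(-4))**3) + 8) = sqrt((3 + 4**3) + 8) = sqrt((3 + 64) + 8) = sqrt(67 + 8) = sqrt(75) = 5*sqrt(3) ≈ 8.6602)
-4 + G*16 = -4 + (5*sqrt(3))*16 = -4 + 80*sqrt(3)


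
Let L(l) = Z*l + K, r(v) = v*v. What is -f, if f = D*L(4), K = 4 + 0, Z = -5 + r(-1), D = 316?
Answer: 3792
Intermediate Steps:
r(v) = v**2
Z = -4 (Z = -5 + (-1)**2 = -5 + 1 = -4)
K = 4
L(l) = 4 - 4*l (L(l) = -4*l + 4 = 4 - 4*l)
f = -3792 (f = 316*(4 - 4*4) = 316*(4 - 16) = 316*(-12) = -3792)
-f = -1*(-3792) = 3792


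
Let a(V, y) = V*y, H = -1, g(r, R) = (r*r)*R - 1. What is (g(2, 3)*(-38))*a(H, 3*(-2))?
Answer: -2508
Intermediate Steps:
g(r, R) = -1 + R*r² (g(r, R) = r²*R - 1 = R*r² - 1 = -1 + R*r²)
(g(2, 3)*(-38))*a(H, 3*(-2)) = ((-1 + 3*2²)*(-38))*(-3*(-2)) = ((-1 + 3*4)*(-38))*(-1*(-6)) = ((-1 + 12)*(-38))*6 = (11*(-38))*6 = -418*6 = -2508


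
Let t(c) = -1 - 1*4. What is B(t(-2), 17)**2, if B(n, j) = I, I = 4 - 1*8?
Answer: 16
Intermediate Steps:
t(c) = -5 (t(c) = -1 - 4 = -5)
I = -4 (I = 4 - 8 = -4)
B(n, j) = -4
B(t(-2), 17)**2 = (-4)**2 = 16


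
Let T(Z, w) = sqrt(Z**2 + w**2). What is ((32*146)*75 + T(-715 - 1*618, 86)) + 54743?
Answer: 405143 + 43*sqrt(965) ≈ 4.0648e+5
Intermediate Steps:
((32*146)*75 + T(-715 - 1*618, 86)) + 54743 = ((32*146)*75 + sqrt((-715 - 1*618)**2 + 86**2)) + 54743 = (4672*75 + sqrt((-715 - 618)**2 + 7396)) + 54743 = (350400 + sqrt((-1333)**2 + 7396)) + 54743 = (350400 + sqrt(1776889 + 7396)) + 54743 = (350400 + sqrt(1784285)) + 54743 = (350400 + 43*sqrt(965)) + 54743 = 405143 + 43*sqrt(965)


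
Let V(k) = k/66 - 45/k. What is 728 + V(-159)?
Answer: 846369/1166 ≈ 725.87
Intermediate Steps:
V(k) = -45/k + k/66 (V(k) = k*(1/66) - 45/k = k/66 - 45/k = -45/k + k/66)
728 + V(-159) = 728 + (-45/(-159) + (1/66)*(-159)) = 728 + (-45*(-1/159) - 53/22) = 728 + (15/53 - 53/22) = 728 - 2479/1166 = 846369/1166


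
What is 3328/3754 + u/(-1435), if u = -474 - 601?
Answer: 881123/538699 ≈ 1.6357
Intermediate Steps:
u = -1075
3328/3754 + u/(-1435) = 3328/3754 - 1075/(-1435) = 3328*(1/3754) - 1075*(-1/1435) = 1664/1877 + 215/287 = 881123/538699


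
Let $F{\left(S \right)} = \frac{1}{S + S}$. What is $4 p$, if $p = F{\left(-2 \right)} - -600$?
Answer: $2399$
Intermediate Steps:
$F{\left(S \right)} = \frac{1}{2 S}$
$p = \frac{2399}{4}$ ($p = \frac{1}{2 \left(-2\right)} - -600 = \frac{1}{2} \left(- \frac{1}{2}\right) + 600 = - \frac{1}{4} + 600 = \frac{2399}{4} \approx 599.75$)
$4 p = 4 \cdot \frac{2399}{4} = 2399$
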